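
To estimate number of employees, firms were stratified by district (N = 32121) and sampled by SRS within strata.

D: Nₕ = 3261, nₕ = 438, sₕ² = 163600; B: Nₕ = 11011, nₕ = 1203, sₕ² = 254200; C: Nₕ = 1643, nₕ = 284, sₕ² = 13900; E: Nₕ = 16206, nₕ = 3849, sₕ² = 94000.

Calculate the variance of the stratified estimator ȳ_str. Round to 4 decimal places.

Var(ȳ_str) = Σₕ Wₕ²(1 − fₕ)sₕ²/nₕ with Wₕ = Nₕ/N, N = 32121.
D: Wₕ = 0.10152237; term = 0.10152237²·(1 − 0.13431463)·163600/438 = 3.3326734.
B: Wₕ = 0.34279755; term = 0.34279755²·(1 − 0.10925438)·254200/1203 = 22.117652.
C: Wₕ = 0.05115034; term = 0.05115034²·(1 − 0.17285453)·13900/284 = 0.10591936.
E: Wₕ = 0.50452975; term = 0.50452975²·(1 − 0.23750463)·94000/3849 = 4.740135.
Sum = 30.29638.

30.2964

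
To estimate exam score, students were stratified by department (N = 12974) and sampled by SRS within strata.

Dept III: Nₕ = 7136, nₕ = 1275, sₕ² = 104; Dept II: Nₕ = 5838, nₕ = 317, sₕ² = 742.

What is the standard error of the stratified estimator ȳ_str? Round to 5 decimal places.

0.68445

Var(ȳ_str) = Σₕ Wₕ²(1 − fₕ)sₕ²/nₕ with Wₕ = Nₕ/N, N = 12974.
Dept III: Wₕ = 0.55002312; term = 0.55002312²·(1 − 0.17867152)·104/1275 = 0.020267582.
Dept II: Wₕ = 0.44997688; term = 0.44997688²·(1 − 0.05429942)·742/317 = 0.44820706.
Sum = 0.46847464.
SE = √(0.46847464) = 0.68445.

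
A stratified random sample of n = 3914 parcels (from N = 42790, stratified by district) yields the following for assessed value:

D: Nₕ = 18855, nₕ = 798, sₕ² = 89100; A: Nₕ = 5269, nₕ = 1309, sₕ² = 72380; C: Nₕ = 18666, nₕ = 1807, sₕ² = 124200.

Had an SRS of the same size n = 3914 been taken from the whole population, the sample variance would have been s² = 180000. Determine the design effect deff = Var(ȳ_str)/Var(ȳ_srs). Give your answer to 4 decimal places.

0.7947

Var(ȳ_str) = Σ Wₕ²(1−fₕ)sₕ²/nₕ with Wₕ = Nₕ/42790:
  D: (18855/42790)²·(1−798/18855)·89100/798 = 20.761674
  A: (5269/42790)²·(1−1309/5269)·72380/1309 = 0.63011199
  C: (18666/42790)²·(1−1807/18666)·124200/1807 = 11.813047
  → Var(ȳ_str) = 33.204833.
Var(ȳ_srs) = (1 − 3914/42790)·180000/3914 = 41.782168.
deff = 33.204833 / 41.782168 = 0.7947.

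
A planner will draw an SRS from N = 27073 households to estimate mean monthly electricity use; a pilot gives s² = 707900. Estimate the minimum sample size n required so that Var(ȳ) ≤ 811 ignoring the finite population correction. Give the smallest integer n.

873

Without fpc, n₀ = s²/D = 707900/811 = 872.8730.
Rounding up, n = 873.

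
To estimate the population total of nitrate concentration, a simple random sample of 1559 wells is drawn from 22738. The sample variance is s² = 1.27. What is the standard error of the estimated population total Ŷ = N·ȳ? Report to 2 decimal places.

Var(Ŷ) = N²·Var(ȳ) = N²·(1 − n/N)·s²/n.
f = 1559/22738 = 0.06856364; Var(ȳ) = 0.93143636·1.27/1559 = 7.5877112 × 10^-4.
Var(Ŷ) = 22738² · (7.5877112 × 10^-4) = 392297.3.
SE(Ŷ) = √(392297.3) = 626.34.

626.34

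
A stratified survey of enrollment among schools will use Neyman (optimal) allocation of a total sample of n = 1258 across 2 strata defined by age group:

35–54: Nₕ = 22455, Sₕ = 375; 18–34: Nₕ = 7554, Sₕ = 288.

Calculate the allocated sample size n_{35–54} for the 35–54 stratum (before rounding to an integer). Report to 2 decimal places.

999.71

Neyman allocation: nₕ = n·NₕSₕ / Σⱼ NⱼSⱼ.
Σ NⱼSⱼ = 22455·375 + 7554·288 = 1.0596177 × 10^7.
n_{35–54} = 1258·22455·375 / (1.0596177 × 10^7) = 999.71.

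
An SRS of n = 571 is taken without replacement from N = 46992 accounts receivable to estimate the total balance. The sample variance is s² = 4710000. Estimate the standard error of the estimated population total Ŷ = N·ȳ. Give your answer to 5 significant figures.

Var(Ŷ) = N²·Var(ȳ) = N²·(1 − n/N)·s²/n.
f = 571/46992 = 0.01215100; Var(ȳ) = 0.98784900·4710000/571 = 8148.4567.
Var(Ŷ) = 46992² · 8148.4567 = 1.7993814 × 10^13.
SE(Ŷ) = √(1.7993814 × 10^13) = 4.2419 × 10^6.

4.2419 × 10^6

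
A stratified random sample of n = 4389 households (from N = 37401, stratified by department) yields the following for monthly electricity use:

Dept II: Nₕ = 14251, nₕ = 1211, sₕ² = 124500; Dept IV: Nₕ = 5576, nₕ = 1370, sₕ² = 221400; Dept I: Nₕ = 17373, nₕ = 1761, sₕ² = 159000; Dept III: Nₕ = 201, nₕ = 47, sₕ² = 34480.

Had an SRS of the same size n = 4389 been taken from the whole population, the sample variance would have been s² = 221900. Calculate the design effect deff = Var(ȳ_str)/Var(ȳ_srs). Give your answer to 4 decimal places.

Var(ȳ_str) = Σ Wₕ²(1−fₕ)sₕ²/nₕ with Wₕ = Nₕ/37401:
  Dept II: (14251/37401)²·(1−1211/14251)·124500/1211 = 13.65783
  Dept IV: (5576/37401)²·(1−1370/5576)·221400/1370 = 2.7094594
  Dept I: (17373/37401)²·(1−1761/17373)·159000/1761 = 17.506717
  Dept III: (201/37401)²·(1−47/201)·34480/47 = 0.016233783
  → Var(ȳ_str) = 33.89024.
Var(ȳ_srs) = (1 − 4389/37401)·221900/4389 = 44.625217.
deff = 33.89024 / 44.625217 = 0.7594.

0.7594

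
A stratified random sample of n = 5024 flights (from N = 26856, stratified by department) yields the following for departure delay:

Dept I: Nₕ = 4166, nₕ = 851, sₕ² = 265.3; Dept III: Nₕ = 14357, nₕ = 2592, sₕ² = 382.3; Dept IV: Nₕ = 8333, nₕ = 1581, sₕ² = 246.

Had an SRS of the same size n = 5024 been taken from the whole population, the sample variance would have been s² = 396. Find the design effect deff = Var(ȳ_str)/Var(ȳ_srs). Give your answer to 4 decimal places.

Var(ȳ_str) = Σ Wₕ²(1−fₕ)sₕ²/nₕ with Wₕ = Nₕ/26856:
  Dept I: (4166/26856)²·(1−851/4166)·265.3/851 = 0.0059693608
  Dept III: (14357/26856)²·(1−2592/14357)·382.3/2592 = 0.034541586
  Dept IV: (8333/26856)²·(1−1581/8333)·246/1581 = 0.012138203
  → Var(ȳ_str) = 0.05264915.
Var(ȳ_srs) = (1 − 5024/26856)·396/5024 = 0.064076348.
deff = 0.05264915 / 0.064076348 = 0.8217.

0.8217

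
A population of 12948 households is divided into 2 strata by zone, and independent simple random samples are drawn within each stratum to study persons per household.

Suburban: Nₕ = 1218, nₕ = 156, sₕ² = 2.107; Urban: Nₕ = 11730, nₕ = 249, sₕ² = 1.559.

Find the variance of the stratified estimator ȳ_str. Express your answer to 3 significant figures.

Var(ȳ_str) = Σₕ Wₕ²(1 − fₕ)sₕ²/nₕ with Wₕ = Nₕ/N, N = 12948.
Suburban: Wₕ = 0.09406858; term = 0.09406858²·(1 − 0.12807882)·2.107/156 = 1.0420927 × 10^-4.
Urban: Wₕ = 0.90593142; term = 0.90593142²·(1 − 0.02122762)·1.559/249 = 0.005029434.
Sum = 0.0051336433.

0.00513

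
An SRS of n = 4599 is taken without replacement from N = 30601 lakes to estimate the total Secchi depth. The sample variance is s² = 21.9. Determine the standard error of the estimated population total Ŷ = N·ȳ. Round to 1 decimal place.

Var(Ŷ) = N²·Var(ȳ) = N²·(1 − n/N)·s²/n.
f = 4599/30601 = 0.15028921; Var(ȳ) = 0.84971079·21.9/4599 = 0.0040462419.
Var(Ŷ) = 30601² · 0.0040462419 = 3.7889867 × 10^6.
SE(Ŷ) = √(3.7889867 × 10^6) = 1946.5.

1946.5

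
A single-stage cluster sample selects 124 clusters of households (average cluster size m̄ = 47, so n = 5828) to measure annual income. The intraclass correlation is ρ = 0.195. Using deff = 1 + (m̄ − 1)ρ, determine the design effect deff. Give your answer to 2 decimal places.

9.97

deff = 1 + (47 − 1)·0.195 = 1 + 8.97 = 9.97.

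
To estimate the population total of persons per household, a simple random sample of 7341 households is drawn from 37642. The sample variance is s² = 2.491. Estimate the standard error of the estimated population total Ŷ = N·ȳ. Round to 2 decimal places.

Var(Ŷ) = N²·Var(ȳ) = N²·(1 − n/N)·s²/n.
f = 7341/37642 = 0.19502152; Var(ȳ) = 0.80497848·2.491/7341 = 2.7315099 × 10^-4.
Var(Ŷ) = 37642² · (2.7315099 × 10^-4) = 387033.15.
SE(Ŷ) = √(387033.15) = 622.12.

622.12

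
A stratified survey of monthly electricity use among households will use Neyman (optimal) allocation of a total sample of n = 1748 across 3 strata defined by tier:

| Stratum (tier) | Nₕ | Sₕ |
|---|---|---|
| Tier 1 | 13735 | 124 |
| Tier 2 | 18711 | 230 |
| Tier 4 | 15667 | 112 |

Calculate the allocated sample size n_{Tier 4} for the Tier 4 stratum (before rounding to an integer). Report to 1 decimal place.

Neyman allocation: nₕ = n·NₕSₕ / Σⱼ NⱼSⱼ.
Σ NⱼSⱼ = 13735·124 + 18711·230 + 15667·112 = 7.761374 × 10^6.
n_{Tier 4} = 1748·15667·112 / (7.761374 × 10^6) = 395.2.

395.2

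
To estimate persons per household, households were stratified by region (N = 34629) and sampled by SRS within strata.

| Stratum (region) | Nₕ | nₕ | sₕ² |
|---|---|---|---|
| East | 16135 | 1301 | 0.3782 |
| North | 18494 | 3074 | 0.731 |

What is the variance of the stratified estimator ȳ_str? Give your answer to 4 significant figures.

Var(ȳ_str) = Σₕ Wₕ²(1 − fₕ)sₕ²/nₕ with Wₕ = Nₕ/N, N = 34629.
East: Wₕ = 0.46593895; term = 0.46593895²·(1 − 0.08063217)·0.3782/1301 = 5.802185 × 10^-5.
North: Wₕ = 0.53406105; term = 0.53406105²·(1 − 0.16621607)·0.731/3074 = 5.6552113 × 10^-5.
Sum = 1.1457396 × 10^-4.

1.146 × 10^-4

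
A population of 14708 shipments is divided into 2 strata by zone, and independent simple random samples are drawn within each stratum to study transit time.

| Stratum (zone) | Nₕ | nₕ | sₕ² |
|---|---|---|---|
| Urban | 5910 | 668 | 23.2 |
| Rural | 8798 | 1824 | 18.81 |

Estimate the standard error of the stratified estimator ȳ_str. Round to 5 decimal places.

Var(ȳ_str) = Σₕ Wₕ²(1 − fₕ)sₕ²/nₕ with Wₕ = Nₕ/N, N = 14708.
Urban: Wₕ = 0.40182214; term = 0.40182214²·(1 − 0.11302876)·23.2/668 = 0.0049738053.
Rural: Wₕ = 0.59817786; term = 0.59817786²·(1 − 0.20731985)·18.81/1824 = 0.0029249781.
Sum = 0.0078987834.
SE = √(0.0078987834) = 0.08888.

0.08888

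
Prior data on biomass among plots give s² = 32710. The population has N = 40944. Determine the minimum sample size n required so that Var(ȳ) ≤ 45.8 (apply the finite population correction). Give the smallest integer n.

Without fpc, n₀ = s²/D = 32710/45.8 = 714.1921.
With fpc, (1 − n/N)·s²/n ≤ D requires n ≥ n₀/(1 + n₀/N) = 714.1921/(1 + 714.1921/40944) = 701.9479.
Rounding up, n = 702.

702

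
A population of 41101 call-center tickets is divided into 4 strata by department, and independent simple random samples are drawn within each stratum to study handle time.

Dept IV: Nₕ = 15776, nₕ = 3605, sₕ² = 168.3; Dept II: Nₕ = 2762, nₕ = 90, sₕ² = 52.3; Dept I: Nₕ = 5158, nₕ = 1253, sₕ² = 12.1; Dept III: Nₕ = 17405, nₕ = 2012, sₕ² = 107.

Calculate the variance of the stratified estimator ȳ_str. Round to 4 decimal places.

Var(ȳ_str) = Σₕ Wₕ²(1 − fₕ)sₕ²/nₕ with Wₕ = Nₕ/N, N = 41101.
Dept IV: Wₕ = 0.38383494; term = 0.38383494²·(1 − 0.22851166)·168.3/3605 = 0.0053063663.
Dept II: Wₕ = 0.06720031; term = 0.06720031²·(1 − 0.03258508)·52.3/90 = 0.0025387184.
Dept I: Wₕ = 0.12549573; term = 0.12549573²·(1 − 0.24292361)·12.1/1253 = 1.151415 × 10^-4.
Dept III: Wₕ = 0.42346902; term = 0.42346902²·(1 − 0.11559897)·107/2012 = 0.008434286.
Sum = 0.016394512.

0.0164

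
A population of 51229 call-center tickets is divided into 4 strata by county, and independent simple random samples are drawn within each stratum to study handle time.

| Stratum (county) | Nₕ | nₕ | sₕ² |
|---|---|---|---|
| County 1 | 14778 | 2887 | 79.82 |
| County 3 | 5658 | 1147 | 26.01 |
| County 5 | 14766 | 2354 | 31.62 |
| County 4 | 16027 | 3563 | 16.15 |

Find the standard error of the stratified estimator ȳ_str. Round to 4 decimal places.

Var(ȳ_str) = Σₕ Wₕ²(1 − fₕ)sₕ²/nₕ with Wₕ = Nₕ/N, N = 51229.
County 1: Wₕ = 0.28846942; term = 0.28846942²·(1 − 0.19535796)·79.82/2887 = 0.0018512592.
County 3: Wₕ = 0.11044526; term = 0.11044526²·(1 − 0.20272181)·26.01/1147 = 2.2053674 × 10^-4.
County 5: Wₕ = 0.28823518; term = 0.28823518²·(1 − 0.15942029)·31.62/2354 = 9.3805495 × 10^-4.
County 4: Wₕ = 0.31285014; term = 0.31285014²·(1 − 0.22231235)·16.15/3563 = 3.4501234 × 10^-4.
Sum = 0.0033548632.
SE = √(0.0033548632) = 0.0579.

0.0579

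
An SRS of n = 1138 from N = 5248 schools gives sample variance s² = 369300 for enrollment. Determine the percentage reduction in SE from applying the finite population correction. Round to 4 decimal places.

11.5039

f = n/N = 1138/5248 = 0.21684451.
SE_no-fpc = √(s²/n) = 18.014347; SE_fpc = √((1−f)s²/n) = 15.94199.
Ratio = √(1−f) = 0.88496073. Reduction = 100·(1 − 0.88496073) = 11.5039%.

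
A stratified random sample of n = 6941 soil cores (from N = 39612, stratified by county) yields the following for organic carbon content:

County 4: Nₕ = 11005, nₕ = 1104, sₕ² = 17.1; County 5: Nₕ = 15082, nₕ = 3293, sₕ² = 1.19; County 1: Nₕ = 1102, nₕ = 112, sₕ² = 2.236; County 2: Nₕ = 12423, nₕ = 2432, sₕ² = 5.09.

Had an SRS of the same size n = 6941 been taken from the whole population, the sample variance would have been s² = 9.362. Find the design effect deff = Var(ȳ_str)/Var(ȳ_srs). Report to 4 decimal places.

1.1650

Var(ȳ_str) = Σ Wₕ²(1−fₕ)sₕ²/nₕ with Wₕ = Nₕ/39612:
  County 4: (11005/39612)²·(1−1104/11005)·17.1/1104 = 0.0010755797
  County 5: (15082/39612)²·(1−3293/15082)·1.19/3293 = 4.0948462 × 10^-5
  County 1: (1102/39612)²·(1−112/1102)·2.236/112 = 1.3880881 × 10^-5
  County 2: (12423/39612)²·(1−2432/12423)·5.09/2432 = 1.6555264 × 10^-4
  → Var(ȳ_str) = 0.0012959617.
Var(ȳ_srs) = (1 − 6941/39612)·9.362/6941 = 0.0011124545.
deff = 0.0012959617 / 0.0011124545 = 1.1650.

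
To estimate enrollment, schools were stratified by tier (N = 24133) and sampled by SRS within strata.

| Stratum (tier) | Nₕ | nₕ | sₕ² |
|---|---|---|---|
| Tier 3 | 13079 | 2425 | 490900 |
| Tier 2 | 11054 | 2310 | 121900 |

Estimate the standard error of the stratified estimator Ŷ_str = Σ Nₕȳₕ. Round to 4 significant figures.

Var(Ŷ_str) = Σₕ Nₕ²(1 − fₕ)sₕ²/nₕ.
Tier 3: 13079²·(1 − 2425/13079)·490900/2425 = 2.8207755 × 10^10.
Tier 2: 11054²·(1 − 2310/11054)·121900/2310 = 5.1006008 × 10^9.
Sum = 3.3308356 × 10^10.
SE = √(3.3308356 × 10^10) = 182500.

182500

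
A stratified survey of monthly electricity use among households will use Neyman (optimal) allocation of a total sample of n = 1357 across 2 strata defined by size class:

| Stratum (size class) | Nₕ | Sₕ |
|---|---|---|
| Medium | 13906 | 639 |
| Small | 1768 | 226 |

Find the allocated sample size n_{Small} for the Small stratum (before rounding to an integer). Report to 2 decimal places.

58.39

Neyman allocation: nₕ = n·NₕSₕ / Σⱼ NⱼSⱼ.
Σ NⱼSⱼ = 13906·639 + 1768·226 = 9.285502 × 10^6.
n_{Small} = 1357·1768·226 / (9.285502 × 10^6) = 58.39.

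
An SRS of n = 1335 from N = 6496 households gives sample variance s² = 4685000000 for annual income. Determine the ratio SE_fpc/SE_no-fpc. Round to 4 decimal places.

0.8913

f = n/N = 1335/6496 = 0.20551108.
SE_no-fpc = √(s²/n) = 1873.3295; SE_fpc = √((1−f)s²/n) = 1669.7755.
Ratio = √(1−f) = 0.89134108.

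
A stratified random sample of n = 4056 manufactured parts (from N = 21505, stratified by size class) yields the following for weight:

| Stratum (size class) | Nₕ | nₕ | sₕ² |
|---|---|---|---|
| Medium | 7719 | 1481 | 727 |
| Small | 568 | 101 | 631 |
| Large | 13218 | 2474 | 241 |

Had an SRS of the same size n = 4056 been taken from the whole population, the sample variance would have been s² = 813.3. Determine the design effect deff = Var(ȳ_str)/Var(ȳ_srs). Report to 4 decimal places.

Var(ȳ_str) = Σ Wₕ²(1−fₕ)sₕ²/nₕ with Wₕ = Nₕ/21505:
  Medium: (7719/21505)²·(1−1481/7719)·727/1481 = 0.051110116
  Small: (568/21505)²·(1−101/568)·631/101 = 0.0035833919
  Large: (13218/21505)²·(1−2474/13218)·241/2474 = 0.029913705
  → Var(ȳ_str) = 0.084607213.
Var(ȳ_srs) = (1 − 4056/21505)·813.3/4056 = 0.16269864.
deff = 0.084607213 / 0.16269864 = 0.5200.

0.5200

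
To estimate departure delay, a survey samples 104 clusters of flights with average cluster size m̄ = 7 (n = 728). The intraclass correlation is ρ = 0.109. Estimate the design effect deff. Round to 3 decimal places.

1.654

deff = 1 + (7 − 1)·0.109 = 1 + 0.654 = 1.654.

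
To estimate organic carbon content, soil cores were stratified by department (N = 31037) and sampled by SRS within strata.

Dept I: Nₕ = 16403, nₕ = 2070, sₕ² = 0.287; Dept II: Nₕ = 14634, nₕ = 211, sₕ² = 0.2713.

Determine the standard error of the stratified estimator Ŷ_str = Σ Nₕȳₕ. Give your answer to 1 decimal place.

Var(Ŷ_str) = Σₕ Nₕ²(1 − fₕ)sₕ²/nₕ.
Dept I: 16403²·(1 − 2070/16403)·0.287/2070 = 32596.573.
Dept II: 14634²·(1 − 211/14634)·0.2713/211 = 271385.1.
Sum = 303981.67.
SE = √(303981.67) = 551.3.

551.3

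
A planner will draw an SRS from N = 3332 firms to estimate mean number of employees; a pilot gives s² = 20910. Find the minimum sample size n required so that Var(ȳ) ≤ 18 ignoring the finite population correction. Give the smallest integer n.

1162

Without fpc, n₀ = s²/D = 20910/18 = 1161.6667.
Rounding up, n = 1162.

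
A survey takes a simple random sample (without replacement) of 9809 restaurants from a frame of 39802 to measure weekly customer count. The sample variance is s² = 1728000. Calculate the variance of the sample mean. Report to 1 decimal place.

Under SRS without replacement, Var(ȳ) = (1 − f)·s²/n with f = n/N = 9809/39802 = 0.24644490.
Var(ȳ) = (1 − 0.24644490)·1728000/9809 = 0.75355510·176.16475 = 132.74984.

132.7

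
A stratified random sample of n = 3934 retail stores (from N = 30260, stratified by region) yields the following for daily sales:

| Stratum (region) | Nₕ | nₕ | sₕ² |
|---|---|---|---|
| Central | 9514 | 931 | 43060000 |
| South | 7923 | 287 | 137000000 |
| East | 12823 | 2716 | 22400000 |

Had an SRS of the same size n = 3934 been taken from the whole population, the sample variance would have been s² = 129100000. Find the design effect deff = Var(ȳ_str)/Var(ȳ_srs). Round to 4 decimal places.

1.2901

Var(ȳ_str) = Σ Wₕ²(1−fₕ)sₕ²/nₕ with Wₕ = Nₕ/30260:
  Central: (9514/30260)²·(1−931/9514)·43060000/931 = 4124.6657
  South: (7923/30260)²·(1−287/7923)·137000000/287 = 31539.616
  East: (12823/30260)²·(1−2716/12823)·22400000/2716 = 1167.3264
  → Var(ȳ_str) = 36831.608.
Var(ȳ_srs) = (1 − 3934/30260)·129100000/3934 = 28550.114.
deff = 36831.608 / 28550.114 = 1.2901.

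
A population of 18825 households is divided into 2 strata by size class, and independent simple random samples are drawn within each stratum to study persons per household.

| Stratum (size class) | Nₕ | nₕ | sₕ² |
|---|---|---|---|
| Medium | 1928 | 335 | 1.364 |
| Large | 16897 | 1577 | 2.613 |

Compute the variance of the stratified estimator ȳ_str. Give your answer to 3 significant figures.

Var(ȳ_str) = Σₕ Wₕ²(1 − fₕ)sₕ²/nₕ with Wₕ = Nₕ/N, N = 18825.
Medium: Wₕ = 0.10241700; term = 0.10241700²·(1 − 0.17375519)·1.364/335 = 3.5287623 × 10^-5.
Large: Wₕ = 0.89758300; term = 0.89758300²·(1 − 0.09333018)·2.613/1577 = 0.0012103365.
Sum = 0.0012456241.

0.00125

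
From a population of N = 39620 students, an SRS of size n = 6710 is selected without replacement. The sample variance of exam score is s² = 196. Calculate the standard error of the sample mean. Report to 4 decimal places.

Under SRS without replacement, Var(ȳ) = (1 − f)·s²/n with f = n/N = 6710/39620 = 0.16935891.
Var(ȳ) = (1 − 0.16935891)·196/6710 = 0.83064109·0.029210134 = 0.024263138.
SE(ȳ) = √(0.024263138) = 0.1558.

0.1558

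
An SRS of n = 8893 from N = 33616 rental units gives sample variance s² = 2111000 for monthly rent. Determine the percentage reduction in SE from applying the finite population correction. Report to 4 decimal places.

14.2414

f = n/N = 8893/33616 = 0.26454664.
SE_no-fpc = √(s²/n) = 15.407067; SE_fpc = √((1−f)s²/n) = 13.212881.
Ratio = √(1−f) = 0.85758577. Reduction = 100·(1 − 0.85758577) = 14.2414%.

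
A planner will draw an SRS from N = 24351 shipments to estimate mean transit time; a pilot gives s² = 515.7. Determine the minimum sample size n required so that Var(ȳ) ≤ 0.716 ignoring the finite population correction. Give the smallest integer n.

Without fpc, n₀ = s²/D = 515.7/0.716 = 720.2514.
Rounding up, n = 721.

721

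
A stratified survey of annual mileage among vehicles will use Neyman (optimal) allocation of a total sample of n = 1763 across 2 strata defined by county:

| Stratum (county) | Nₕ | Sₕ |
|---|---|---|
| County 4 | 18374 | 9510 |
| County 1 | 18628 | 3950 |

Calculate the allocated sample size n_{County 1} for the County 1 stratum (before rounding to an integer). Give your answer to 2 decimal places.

522.41

Neyman allocation: nₕ = n·NₕSₕ / Σⱼ NⱼSⱼ.
Σ NⱼSⱼ = 18374·9510 + 18628·3950 = 2.4831734 × 10^8.
n_{County 1} = 1763·18628·3950 / (2.4831734 × 10^8) = 522.41.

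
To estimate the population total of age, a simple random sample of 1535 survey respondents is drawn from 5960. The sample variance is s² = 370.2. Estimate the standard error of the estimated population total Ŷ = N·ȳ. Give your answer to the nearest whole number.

Var(Ŷ) = N²·Var(ȳ) = N²·(1 − n/N)·s²/n.
f = 1535/5960 = 0.25755034; Var(ȳ) = 0.74244966·370.2/1535 = 0.17905854.
Var(Ŷ) = 5960² · 0.17905854 = 6.3604458 × 10^6.
SE(Ŷ) = √(6.3604458 × 10^6) = 2522.

2522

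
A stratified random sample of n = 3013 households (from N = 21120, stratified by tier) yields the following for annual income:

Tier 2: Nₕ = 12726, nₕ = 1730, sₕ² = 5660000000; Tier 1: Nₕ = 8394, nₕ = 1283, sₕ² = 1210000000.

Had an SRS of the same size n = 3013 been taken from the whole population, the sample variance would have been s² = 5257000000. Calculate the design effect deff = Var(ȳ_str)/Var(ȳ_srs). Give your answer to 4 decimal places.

Var(ȳ_str) = Σ Wₕ²(1−fₕ)sₕ²/nₕ with Wₕ = Nₕ/21120:
  Tier 2: (12726/21120)²·(1−1730/12726)·5660000000/1730 = 1.0263823 × 10^6
  Tier 1: (8394/21120)²·(1−1283/8394)·1210000000/1283 = 126203.25
  → Var(ȳ_str) = 1.1525856 × 10^6.
Var(ȳ_srs) = (1 − 3013/21120)·5257000000/3013 = 1.4958617 × 10^6.
deff = (1.1525856 × 10^6) / (1.4958617 × 10^6) = 0.7705.

0.7705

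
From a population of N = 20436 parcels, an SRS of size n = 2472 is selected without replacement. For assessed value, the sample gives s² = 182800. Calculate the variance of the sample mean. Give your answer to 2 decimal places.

Under SRS without replacement, Var(ȳ) = (1 − f)·s²/n with f = n/N = 2472/20436 = 0.12096301.
Var(ȳ) = (1 − 0.12096301)·182800/2472 = 0.87903699·73.94822 = 65.003221.

65.00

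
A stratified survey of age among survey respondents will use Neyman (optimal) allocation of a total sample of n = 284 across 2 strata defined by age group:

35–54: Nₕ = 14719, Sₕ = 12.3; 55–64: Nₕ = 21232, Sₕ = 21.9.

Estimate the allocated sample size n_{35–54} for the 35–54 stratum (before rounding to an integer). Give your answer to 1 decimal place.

79.6

Neyman allocation: nₕ = n·NₕSₕ / Σⱼ NⱼSⱼ.
Σ NⱼSⱼ = 14719·12.3 + 21232·21.9 = 646024.5.
n_{35–54} = 284·14719·12.3 / 646024.5 = 79.6.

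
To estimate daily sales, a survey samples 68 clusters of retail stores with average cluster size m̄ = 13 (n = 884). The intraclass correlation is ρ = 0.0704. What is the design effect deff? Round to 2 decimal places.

1.84

deff = 1 + (13 − 1)·0.0704 = 1 + 0.8448 = 1.8448.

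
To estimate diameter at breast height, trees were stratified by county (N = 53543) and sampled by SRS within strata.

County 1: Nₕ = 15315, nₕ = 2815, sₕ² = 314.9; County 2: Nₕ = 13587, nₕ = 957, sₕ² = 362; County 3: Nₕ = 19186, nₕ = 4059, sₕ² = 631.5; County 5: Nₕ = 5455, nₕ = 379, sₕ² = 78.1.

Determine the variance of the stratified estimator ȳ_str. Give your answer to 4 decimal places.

Var(ȳ_str) = Σₕ Wₕ²(1 − fₕ)sₕ²/nₕ with Wₕ = Nₕ/N, N = 53543.
County 1: Wₕ = 0.28603179; term = 0.28603179²·(1 − 0.18380673)·314.9/2815 = 0.0074699187.
County 2: Wₕ = 0.25375866; term = 0.25375866²·(1 − 0.07043497)·362/957 = 0.022642176.
County 3: Wₕ = 0.35832882; term = 0.35832882²·(1 − 0.21156051)·631.5/4059 = 0.015750203.
County 5: Wₕ = 0.10188073; term = 0.10188073²·(1 − 0.06947754)·78.1/379 = 0.0019903195.
Sum = 0.047852617.

0.0479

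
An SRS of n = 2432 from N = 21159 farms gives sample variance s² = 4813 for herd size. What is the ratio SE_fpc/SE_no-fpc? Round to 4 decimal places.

0.9408

f = n/N = 2432/21159 = 0.11493927.
SE_no-fpc = √(s²/n) = 1.4067799; SE_fpc = √((1−f)s²/n) = 1.3234657.
Ratio = √(1−f) = 0.94077666.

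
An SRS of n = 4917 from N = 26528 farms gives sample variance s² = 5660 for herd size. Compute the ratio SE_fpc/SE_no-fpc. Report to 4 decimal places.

f = n/N = 4917/26528 = 0.18535133.
SE_no-fpc = √(s²/n) = 1.0728972; SE_fpc = √((1−f)s²/n) = 0.96837438.
Ratio = √(1−f) = 0.90257890.

0.9026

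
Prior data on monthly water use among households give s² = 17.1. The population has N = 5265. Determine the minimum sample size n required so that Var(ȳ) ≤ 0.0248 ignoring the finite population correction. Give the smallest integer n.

690

Without fpc, n₀ = s²/D = 17.1/0.0248 = 689.5161.
Rounding up, n = 690.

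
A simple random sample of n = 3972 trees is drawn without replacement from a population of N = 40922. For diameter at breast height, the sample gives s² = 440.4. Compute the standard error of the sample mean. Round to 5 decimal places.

0.31641

Under SRS without replacement, Var(ȳ) = (1 − f)·s²/n with f = n/N = 3972/40922 = 0.09706270.
Var(ȳ) = (1 − 0.09706270)·440.4/3972 = 0.90293730·0.11087613 = 0.1001142.
SE(ȳ) = √(0.1001142) = 0.31641.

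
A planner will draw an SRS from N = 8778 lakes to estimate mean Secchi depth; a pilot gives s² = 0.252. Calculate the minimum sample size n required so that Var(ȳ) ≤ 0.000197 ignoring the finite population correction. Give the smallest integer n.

1280

Without fpc, n₀ = s²/D = 0.252/0.000197 = 1279.1878.
Rounding up, n = 1280.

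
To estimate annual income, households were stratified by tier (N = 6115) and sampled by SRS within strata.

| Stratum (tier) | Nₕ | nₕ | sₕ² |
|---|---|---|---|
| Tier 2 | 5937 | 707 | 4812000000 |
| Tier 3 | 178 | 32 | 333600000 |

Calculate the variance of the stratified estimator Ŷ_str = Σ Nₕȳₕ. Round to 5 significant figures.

Var(Ŷ_str) = Σₕ Nₕ²(1 − fₕ)sₕ²/nₕ.
Tier 2: 5937²·(1 − 707/5937)·4812000000/707 = 2.1133671 × 10^14.
Tier 3: 178²·(1 − 32/178)·333600000/32 = 2.709249 × 10^11.
Sum = 2.1160763 × 10^14.

2.1161 × 10^14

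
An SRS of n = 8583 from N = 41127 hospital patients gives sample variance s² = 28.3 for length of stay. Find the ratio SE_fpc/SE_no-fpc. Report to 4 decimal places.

f = n/N = 8583/41127 = 0.20869502.
SE_no-fpc = √(s²/n) = 0.057421385; SE_fpc = √((1−f)s²/n) = 0.051079379.
Ratio = √(1−f) = 0.88955325.

0.8896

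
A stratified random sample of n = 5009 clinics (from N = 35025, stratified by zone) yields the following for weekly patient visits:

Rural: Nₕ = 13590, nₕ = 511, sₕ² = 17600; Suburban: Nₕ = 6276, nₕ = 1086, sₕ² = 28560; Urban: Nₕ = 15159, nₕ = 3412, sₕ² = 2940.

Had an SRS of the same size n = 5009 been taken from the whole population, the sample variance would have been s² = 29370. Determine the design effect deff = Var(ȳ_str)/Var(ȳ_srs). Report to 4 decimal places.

Var(ȳ_str) = Σ Wₕ²(1−fₕ)sₕ²/nₕ with Wₕ = Nₕ/35025:
  Rural: (13590/35025)²·(1−511/13590)·17600/511 = 4.9903324
  Suburban: (6276/35025)²·(1−1086/6276)·28560/1086 = 0.69826839
  Urban: (15159/35025)²·(1−3412/15159)·2940/3412 = 0.1250776
  → Var(ȳ_str) = 5.8136784.
Var(ȳ_srs) = (1 − 5009/35025)·29370/5009 = 5.0249019.
deff = 5.8136784 / 5.0249019 = 1.1570.

1.1570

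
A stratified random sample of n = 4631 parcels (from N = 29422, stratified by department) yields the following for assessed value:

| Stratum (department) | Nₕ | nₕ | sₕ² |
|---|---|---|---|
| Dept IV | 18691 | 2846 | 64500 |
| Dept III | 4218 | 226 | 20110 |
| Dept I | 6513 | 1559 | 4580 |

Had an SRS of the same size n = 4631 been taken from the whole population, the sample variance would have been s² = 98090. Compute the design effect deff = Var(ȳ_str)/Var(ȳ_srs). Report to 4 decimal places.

Var(ȳ_str) = Σ Wₕ²(1−fₕ)sₕ²/nₕ with Wₕ = Nₕ/29422:
  Dept IV: (18691/29422)²·(1−2846/18691)·64500/2846 = 7.7536326
  Dept III: (4218/29422)²·(1−226/4218)·20110/226 = 1.7308377
  Dept I: (6513/29422)²·(1−1559/6513)·4580/1559 = 0.10949948
  → Var(ȳ_str) = 9.5939698.
Var(ȳ_srs) = (1 − 4631/29422)·98090/4631 = 17.847271.
deff = 9.5939698 / 17.847271 = 0.5376.

0.5376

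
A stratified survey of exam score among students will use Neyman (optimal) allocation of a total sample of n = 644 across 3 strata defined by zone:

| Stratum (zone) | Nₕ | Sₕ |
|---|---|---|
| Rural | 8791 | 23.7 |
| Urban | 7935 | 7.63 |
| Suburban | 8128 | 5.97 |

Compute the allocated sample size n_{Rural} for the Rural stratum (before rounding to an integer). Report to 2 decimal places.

422.71

Neyman allocation: nₕ = n·NₕSₕ / Σⱼ NⱼSⱼ.
Σ NⱼSⱼ = 8791·23.7 + 7935·7.63 + 8128·5.97 = 317414.91.
n_{Rural} = 644·8791·23.7 / 317414.91 = 422.71.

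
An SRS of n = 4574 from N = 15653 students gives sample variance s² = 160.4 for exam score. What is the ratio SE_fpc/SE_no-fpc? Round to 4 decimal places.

0.8413

f = n/N = 4574/15653 = 0.29221236.
SE_no-fpc = √(s²/n) = 0.18726392; SE_fpc = √((1−f)s²/n) = 0.15754535.
Ratio = √(1−f) = 0.84130116.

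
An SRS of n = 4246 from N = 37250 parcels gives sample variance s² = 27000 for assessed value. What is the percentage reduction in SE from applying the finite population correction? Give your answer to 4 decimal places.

f = n/N = 4246/37250 = 0.11398658.
SE_no-fpc = √(s²/n) = 2.5216911; SE_fpc = √((1−f)s²/n) = 2.3736246.
Ratio = √(1−f) = 0.94128286. Reduction = 100·(1 − 0.94128286) = 5.8717%.

5.8717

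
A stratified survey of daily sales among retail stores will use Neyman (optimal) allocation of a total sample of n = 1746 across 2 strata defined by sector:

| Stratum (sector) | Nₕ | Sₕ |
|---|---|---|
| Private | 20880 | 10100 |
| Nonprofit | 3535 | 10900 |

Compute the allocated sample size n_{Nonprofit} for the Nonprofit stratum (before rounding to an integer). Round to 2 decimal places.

Neyman allocation: nₕ = n·NₕSₕ / Σⱼ NⱼSⱼ.
Σ NⱼSⱼ = 20880·10100 + 3535·10900 = 2.494195 × 10^8.
n_{Nonprofit} = 1746·3535·10900 / (2.494195 × 10^8) = 269.73.

269.73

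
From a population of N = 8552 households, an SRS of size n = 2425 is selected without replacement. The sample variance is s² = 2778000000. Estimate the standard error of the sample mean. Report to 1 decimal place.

905.9

Under SRS without replacement, Var(ȳ) = (1 − f)·s²/n with f = n/N = 2425/8552 = 0.28355940.
Var(ȳ) = (1 − 0.28355940)·2778000000/2425 = 0.71644060·1.145567 × 10^6 = 820730.71.
SE(ȳ) = √(820730.71) = 905.9.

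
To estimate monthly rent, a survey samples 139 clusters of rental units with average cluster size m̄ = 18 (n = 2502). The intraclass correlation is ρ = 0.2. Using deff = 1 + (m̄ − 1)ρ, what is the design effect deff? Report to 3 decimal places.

4.400

deff = 1 + (18 − 1)·0.2 = 1 + 3.4 = 4.4.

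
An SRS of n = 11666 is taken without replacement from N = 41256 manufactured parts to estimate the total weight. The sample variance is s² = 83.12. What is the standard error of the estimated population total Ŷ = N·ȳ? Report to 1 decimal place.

Var(Ŷ) = N²·Var(ȳ) = N²·(1 − n/N)·s²/n.
f = 11666/41256 = 0.28277099; Var(ȳ) = 0.71722901·83.12/11666 = 0.0051102413.
Var(Ŷ) = 41256² · 0.0051102413 = 8.6979247 × 10^6.
SE(Ŷ) = √(8.6979247 × 10^6) = 2949.2.

2949.2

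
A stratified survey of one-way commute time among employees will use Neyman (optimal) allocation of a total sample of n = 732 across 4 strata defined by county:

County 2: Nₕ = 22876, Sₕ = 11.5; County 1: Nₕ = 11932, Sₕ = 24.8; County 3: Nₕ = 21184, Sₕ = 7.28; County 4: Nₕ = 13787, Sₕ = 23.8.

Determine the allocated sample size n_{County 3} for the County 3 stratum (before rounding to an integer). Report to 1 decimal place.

108.4

Neyman allocation: nₕ = n·NₕSₕ / Σⱼ NⱼSⱼ.
Σ NⱼSⱼ = 22876·11.5 + 11932·24.8 + 21184·7.28 + 13787·23.8 = 1.0413377 × 10^6.
n_{County 3} = 732·21184·7.28 / (1.0413377 × 10^6) = 108.4.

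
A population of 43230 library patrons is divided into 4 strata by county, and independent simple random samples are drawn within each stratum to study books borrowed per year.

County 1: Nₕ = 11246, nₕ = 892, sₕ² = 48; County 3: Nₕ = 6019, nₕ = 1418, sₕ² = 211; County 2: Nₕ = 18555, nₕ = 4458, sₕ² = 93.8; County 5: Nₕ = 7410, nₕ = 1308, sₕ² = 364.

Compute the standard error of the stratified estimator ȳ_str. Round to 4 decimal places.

Var(ȳ_str) = Σₕ Wₕ²(1 − fₕ)sₕ²/nₕ with Wₕ = Nₕ/N, N = 43230.
County 1: Wₕ = 0.26014342; term = 0.26014342²·(1 − 0.07931709)·48/892 = 0.0033528348.
County 3: Wₕ = 0.13923201; term = 0.13923201²·(1 − 0.23558731)·211/1418 = 0.002205019.
County 2: Wₕ = 0.42921582; term = 0.42921582²·(1 − 0.24025869)·93.8/4458 = 0.0029449638.
County 5: Wₕ = 0.17140874; term = 0.17140874²·(1 − 0.17651822)·364/1308 = 0.006733077.
Sum = 0.015235895.
SE = √(0.015235895) = 0.1234.

0.1234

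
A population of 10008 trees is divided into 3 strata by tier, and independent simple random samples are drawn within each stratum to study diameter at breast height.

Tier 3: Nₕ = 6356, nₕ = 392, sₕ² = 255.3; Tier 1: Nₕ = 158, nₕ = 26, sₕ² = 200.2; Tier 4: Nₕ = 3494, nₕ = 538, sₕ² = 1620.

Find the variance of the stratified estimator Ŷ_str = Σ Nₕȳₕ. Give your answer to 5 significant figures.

Var(Ŷ_str) = Σₕ Nₕ²(1 − fₕ)sₕ²/nₕ.
Tier 3: 6356²·(1 − 392/6356)·255.3/392 = 2.4688021 × 10^7.
Tier 1: 158²·(1 − 26/158)·200.2/26 = 160591.2.
Tier 4: 3494²·(1 − 538/3494)·1620/538 = 3.1099977 × 10^7.
Sum = 5.5948589 × 10^7.

5.5949 × 10^7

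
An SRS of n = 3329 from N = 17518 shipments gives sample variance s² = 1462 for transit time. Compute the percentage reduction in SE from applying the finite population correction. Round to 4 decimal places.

10.0018

f = n/N = 3329/17518 = 0.19003311.
SE_no-fpc = √(s²/n) = 0.66269972; SE_fpc = √((1−f)s²/n) = 0.59641756.
Ratio = √(1−f) = 0.89998161. Reduction = 100·(1 − 0.89998161) = 10.0018%.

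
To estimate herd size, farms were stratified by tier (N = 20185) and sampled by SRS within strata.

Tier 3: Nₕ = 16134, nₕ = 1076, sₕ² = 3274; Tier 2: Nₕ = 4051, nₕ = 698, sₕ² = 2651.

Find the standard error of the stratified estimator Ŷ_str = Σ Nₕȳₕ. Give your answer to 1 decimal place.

28121.4

Var(Ŷ_str) = Σₕ Nₕ²(1 − fₕ)sₕ²/nₕ.
Tier 3: 16134²·(1 − 1076/16134)·3274/1076 = 7.3922347 × 10^8.
Tier 2: 4051²·(1 − 698/4051)·2651/698 = 5.1588168 × 10^7.
Sum = 7.9081164 × 10^8.
SE = √(7.9081164 × 10^8) = 28121.4.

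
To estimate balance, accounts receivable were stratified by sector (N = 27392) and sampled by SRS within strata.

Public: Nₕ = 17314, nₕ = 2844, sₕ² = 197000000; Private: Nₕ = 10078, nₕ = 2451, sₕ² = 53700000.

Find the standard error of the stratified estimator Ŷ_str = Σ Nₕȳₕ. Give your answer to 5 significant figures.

Var(Ŷ_str) = Σₕ Nₕ²(1 − fₕ)sₕ²/nₕ.
Public: 17314²·(1 − 2844/17314)·197000000/2844 = 1.7354119 × 10^13.
Private: 10078²·(1 − 2451/10078)·53700000/2451 = 1.6840659 × 10^12.
Sum = 1.9038185 × 10^13.
SE = √(1.9038185 × 10^13) = 4.3633 × 10^6.

4.3633 × 10^6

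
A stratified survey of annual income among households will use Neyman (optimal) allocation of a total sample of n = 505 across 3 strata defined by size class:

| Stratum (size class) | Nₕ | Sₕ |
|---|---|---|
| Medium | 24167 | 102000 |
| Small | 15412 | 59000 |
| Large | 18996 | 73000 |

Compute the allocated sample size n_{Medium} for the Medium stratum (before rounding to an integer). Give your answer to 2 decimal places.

Neyman allocation: nₕ = n·NₕSₕ / Σⱼ NⱼSⱼ.
Σ NⱼSⱼ = 24167·102000 + 15412·59000 + 18996·73000 = 4.76105 × 10^9.
n_{Medium} = 505·24167·102000 / (4.76105 × 10^9) = 261.46.

261.46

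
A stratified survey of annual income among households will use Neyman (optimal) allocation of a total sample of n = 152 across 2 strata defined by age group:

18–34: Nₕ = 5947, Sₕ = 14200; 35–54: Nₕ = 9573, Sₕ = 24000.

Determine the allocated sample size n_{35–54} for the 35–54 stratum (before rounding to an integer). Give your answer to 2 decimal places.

111.15

Neyman allocation: nₕ = n·NₕSₕ / Σⱼ NⱼSⱼ.
Σ NⱼSⱼ = 5947·14200 + 9573·24000 = 3.141994 × 10^8.
n_{35–54} = 152·9573·24000 / (3.141994 × 10^8) = 111.15.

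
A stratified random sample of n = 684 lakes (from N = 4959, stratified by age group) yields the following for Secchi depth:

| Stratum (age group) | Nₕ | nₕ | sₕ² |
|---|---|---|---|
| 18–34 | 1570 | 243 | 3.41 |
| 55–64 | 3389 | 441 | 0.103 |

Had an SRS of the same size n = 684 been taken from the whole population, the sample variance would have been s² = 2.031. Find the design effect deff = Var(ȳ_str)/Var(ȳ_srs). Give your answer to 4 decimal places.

0.5015

Var(ȳ_str) = Σ Wₕ²(1−fₕ)sₕ²/nₕ with Wₕ = Nₕ/4959:
  18–34: (1570/4959)²·(1−243/1570)·3.41/243 = 0.0011888593
  55–64: (3389/4959)²·(1−441/3389)·0.103/441 = 9.4887601 × 10^-5
  → Var(ȳ_str) = 0.0012837469.
Var(ȳ_srs) = (1 − 684/4959)·2.031/684 = 0.0025597399.
deff = 0.0012837469 / 0.0025597399 = 0.5015.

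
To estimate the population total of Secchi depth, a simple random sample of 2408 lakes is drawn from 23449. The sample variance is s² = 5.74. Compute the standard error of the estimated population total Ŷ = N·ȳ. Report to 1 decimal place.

Var(Ŷ) = N²·Var(ȳ) = N²·(1 − n/N)·s²/n.
f = 2408/23449 = 0.10269095; Var(ȳ) = 0.89730905·5.74/2408 = 0.0021389344.
Var(Ŷ) = 23449² · 0.0021389344 = 1.1761051 × 10^6.
SE(Ŷ) = √(1.1761051 × 10^6) = 1084.5.

1084.5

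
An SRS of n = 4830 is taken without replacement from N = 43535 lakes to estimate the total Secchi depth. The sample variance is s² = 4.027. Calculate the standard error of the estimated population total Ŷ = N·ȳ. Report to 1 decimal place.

1185.3

Var(Ŷ) = N²·Var(ȳ) = N²·(1 − n/N)·s²/n.
f = 4830/43535 = 0.11094522; Var(ȳ) = 0.88905478·4.027/4830 = 7.4124712 × 10^-4.
Var(Ŷ) = 43535² · (7.4124712 × 10^-4) = 1.4048829 × 10^6.
SE(Ŷ) = √(1.4048829 × 10^6) = 1185.3.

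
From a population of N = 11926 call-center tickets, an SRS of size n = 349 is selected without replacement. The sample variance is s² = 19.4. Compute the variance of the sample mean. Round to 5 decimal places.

0.05396

Under SRS without replacement, Var(ȳ) = (1 − f)·s²/n with f = n/N = 349/11926 = 0.02926379.
Var(ȳ) = (1 − 0.02926379)·19.4/349 = 0.97073621·0.055587393 = 0.053960695.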